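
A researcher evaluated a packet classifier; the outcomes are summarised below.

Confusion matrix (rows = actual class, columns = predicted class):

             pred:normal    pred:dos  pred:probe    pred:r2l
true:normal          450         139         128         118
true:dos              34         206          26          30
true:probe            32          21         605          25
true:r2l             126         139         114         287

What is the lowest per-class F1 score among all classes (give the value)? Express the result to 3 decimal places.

0.510

Per-class F1 score (2·TP/(2·TP+FP+FN)):
  normal: TP=450, FP=34+32+126=192, FN=139+128+118=385 → 900/1477 = 0.6093
  dos: TP=206, FP=139+21+139=299, FN=34+26+30=90 → 412/801 = 0.5144
  probe: TP=605, FP=128+26+114=268, FN=32+21+25=78 → 1210/1556 = 0.7776
  r2l: TP=287, FP=118+30+25=173, FN=126+139+114=379 → 574/1126 = 0.5098
Lowest is class 'r2l' with F1 score = 0.510.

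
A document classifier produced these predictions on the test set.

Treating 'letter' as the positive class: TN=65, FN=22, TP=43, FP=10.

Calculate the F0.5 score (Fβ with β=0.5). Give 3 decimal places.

0.776

Fβ = (1+β²)·TP / ((1+β²)·TP + β²·FN + FP), with β²=1/4
= 1.25·43 / (1.25·43 + 0.25·22 + 10) = 0.776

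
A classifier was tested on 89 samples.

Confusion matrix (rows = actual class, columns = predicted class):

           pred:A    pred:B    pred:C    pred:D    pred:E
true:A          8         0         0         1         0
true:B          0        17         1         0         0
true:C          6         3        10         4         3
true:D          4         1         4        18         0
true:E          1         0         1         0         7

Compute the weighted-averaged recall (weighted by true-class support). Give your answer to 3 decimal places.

0.674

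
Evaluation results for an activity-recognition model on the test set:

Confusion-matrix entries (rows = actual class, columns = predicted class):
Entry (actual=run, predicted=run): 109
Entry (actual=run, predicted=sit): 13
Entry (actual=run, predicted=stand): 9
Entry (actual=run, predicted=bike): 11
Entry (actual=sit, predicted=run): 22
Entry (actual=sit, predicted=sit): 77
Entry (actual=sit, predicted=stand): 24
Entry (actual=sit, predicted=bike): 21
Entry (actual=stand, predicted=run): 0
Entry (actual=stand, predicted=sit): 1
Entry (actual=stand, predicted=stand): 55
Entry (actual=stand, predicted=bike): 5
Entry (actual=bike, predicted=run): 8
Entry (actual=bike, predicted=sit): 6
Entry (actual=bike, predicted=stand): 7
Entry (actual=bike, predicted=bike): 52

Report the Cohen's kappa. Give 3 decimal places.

0.591

Observed agreement pₒ = trace/N = 293/420 = 0.6976
Expected agreement pₑ = Σ (rowᵢ·colᵢ)/N² = (142·139 + 144·97 + 61·95 + 73·89)/420² = 0.2608
κ = (pₒ − pₑ)/(1 − pₑ) = (0.6976 − 0.2608)/(1 − 0.2608) = 0.591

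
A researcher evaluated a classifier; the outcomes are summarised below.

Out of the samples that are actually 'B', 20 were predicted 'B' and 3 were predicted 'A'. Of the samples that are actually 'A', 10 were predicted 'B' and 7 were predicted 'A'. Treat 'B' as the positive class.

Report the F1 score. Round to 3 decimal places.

0.755

Precision = TP/(TP+FP) = 20/30 = 0.6667
Recall = TP/(TP+FN) = 20/23 = 0.8696
F1 = 2·TP/(2·TP+FP+FN) = 40/53 = 0.755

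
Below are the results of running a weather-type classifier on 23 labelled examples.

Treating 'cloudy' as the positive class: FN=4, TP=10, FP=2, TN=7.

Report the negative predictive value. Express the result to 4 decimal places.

NPV = TN/(TN+FN) = 7/(7+4) = 0.6364

0.6364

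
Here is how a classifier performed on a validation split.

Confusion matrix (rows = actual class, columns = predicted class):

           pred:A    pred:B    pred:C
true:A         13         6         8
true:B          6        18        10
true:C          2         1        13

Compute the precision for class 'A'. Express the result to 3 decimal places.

0.619

precision = TP/(TP+FP).
A: TP=13, FP=6+2=8 → 13/21 = 0.6190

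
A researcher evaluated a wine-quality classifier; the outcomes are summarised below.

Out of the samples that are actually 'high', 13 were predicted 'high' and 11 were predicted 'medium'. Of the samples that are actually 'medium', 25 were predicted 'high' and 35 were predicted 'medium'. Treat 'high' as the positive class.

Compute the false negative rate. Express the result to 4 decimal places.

FNR = FN/(FN+TP) = 11/(11+13) = 0.4583

0.4583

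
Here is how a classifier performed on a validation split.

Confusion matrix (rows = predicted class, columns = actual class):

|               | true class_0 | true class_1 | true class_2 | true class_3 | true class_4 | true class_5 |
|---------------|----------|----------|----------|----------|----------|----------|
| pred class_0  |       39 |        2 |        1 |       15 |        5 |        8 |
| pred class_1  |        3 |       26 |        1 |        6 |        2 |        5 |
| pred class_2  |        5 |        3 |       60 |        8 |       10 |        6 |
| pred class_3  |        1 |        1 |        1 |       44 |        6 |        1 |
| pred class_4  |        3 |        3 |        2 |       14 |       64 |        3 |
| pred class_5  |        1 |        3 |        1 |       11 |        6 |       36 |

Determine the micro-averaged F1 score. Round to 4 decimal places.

0.6626

Micro-averaging pools counts across classes: ΣTP=269, ΣFP=137, ΣFN=137.
Micro-F1 score = 2·TP/(2·TP+FP+FN) on pooled counts = 0.6626 (equals overall accuracy in single-label multiclass).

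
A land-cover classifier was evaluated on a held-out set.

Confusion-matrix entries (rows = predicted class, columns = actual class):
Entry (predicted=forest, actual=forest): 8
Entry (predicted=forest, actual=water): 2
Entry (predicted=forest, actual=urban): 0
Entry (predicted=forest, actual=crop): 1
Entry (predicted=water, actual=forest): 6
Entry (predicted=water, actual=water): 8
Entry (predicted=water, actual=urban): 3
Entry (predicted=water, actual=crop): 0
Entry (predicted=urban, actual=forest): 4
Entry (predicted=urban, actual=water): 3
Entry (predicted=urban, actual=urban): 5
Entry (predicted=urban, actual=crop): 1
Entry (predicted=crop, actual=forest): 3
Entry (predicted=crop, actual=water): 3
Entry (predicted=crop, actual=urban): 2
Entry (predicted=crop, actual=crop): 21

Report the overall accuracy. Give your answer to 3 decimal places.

Accuracy = trace / total = (8+8+5+21=42) / 70 = 42/70 = 0.600

0.600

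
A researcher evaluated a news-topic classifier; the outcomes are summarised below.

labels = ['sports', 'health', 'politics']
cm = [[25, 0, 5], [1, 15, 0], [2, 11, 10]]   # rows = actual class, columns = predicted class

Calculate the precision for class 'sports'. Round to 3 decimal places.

0.893

Take TP from the diagonal, FP from the rest of the 'sports' prediction marginal, FN from the rest of the 'sports' actual marginal.
precision = TP/(TP+FP).
sports: TP=25, FP=1+2=3 → 25/28 = 0.8929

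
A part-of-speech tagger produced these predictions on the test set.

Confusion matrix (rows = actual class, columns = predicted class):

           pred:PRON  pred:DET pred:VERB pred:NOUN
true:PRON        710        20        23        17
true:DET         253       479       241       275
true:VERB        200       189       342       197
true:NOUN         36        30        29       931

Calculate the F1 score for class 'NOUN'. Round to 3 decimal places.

0.761

One-vs-rest for 'NOUN': TP = diagonal; FP = other classes predicted 'NOUN'; FN = 'NOUN' predicted as other.
F1 score = 2·TP/(2·TP+FP+FN).
NOUN: TP=931, FP=17+275+197=489, FN=36+30+29=95 → 1862/2446 = 0.7612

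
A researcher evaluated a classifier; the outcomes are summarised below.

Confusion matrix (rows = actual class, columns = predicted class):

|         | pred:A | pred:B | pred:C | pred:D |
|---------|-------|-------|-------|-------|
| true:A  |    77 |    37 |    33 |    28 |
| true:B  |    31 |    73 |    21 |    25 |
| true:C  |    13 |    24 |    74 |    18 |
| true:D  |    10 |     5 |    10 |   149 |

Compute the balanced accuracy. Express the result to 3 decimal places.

0.589

Balanced accuracy = mean of per-class recall.
  A: recall = 77/175 = 0.4400
  B: recall = 73/150 = 0.4867
  C: recall = 74/129 = 0.5736
  D: recall = 149/174 = 0.8563
Mean = (0.4400 + 0.4867 + 0.5736 + 0.8563) / 4 = 0.589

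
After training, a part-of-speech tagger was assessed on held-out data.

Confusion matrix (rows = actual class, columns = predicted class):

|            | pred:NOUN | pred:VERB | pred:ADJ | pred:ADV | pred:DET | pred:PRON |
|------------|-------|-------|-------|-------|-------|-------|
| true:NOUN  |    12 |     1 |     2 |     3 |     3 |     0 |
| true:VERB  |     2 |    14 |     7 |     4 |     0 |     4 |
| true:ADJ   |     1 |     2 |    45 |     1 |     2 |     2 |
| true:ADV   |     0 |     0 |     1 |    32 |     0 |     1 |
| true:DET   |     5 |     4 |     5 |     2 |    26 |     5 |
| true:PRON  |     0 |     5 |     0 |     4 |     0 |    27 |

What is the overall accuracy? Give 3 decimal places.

0.703

Accuracy = trace / total = (12+14+45+32+26+27=156) / 222 = 156/222 = 0.703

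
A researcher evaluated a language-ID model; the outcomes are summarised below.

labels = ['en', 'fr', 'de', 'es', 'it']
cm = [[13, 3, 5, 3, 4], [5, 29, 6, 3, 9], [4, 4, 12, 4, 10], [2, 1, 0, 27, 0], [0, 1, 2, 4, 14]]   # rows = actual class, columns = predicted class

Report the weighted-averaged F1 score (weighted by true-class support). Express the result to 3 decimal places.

Per-class F1 score (2·TP/(2·TP+FP+FN)):
  en: TP=13, FP=5+4+2+0=11, FN=3+5+3+4=15 → 26/52 = 0.5000
  fr: TP=29, FP=3+4+1+1=9, FN=5+6+3+9=23 → 58/90 = 0.6444
  de: TP=12, FP=5+6+0+2=13, FN=4+4+4+10=22 → 24/59 = 0.4068
  es: TP=27, FP=3+3+4+4=14, FN=2+1+0+0=3 → 54/71 = 0.7606
  it: TP=14, FP=4+9+10+0=23, FN=0+1+2+4=7 → 28/58 = 0.4828
Weighted-F1 score = Σ (supportᵢ/N)·F1 scoreᵢ with N=165: (28/165)·0.5000 + (52/165)·0.6444 + (34/165)·0.4068 + (30/165)·0.7606 + (21/165)·0.4828 = 0.571

0.571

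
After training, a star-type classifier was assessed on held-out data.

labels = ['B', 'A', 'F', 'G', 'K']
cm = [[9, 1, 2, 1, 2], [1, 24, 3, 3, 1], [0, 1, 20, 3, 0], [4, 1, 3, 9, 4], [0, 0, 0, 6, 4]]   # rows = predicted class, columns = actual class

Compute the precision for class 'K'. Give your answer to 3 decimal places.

0.400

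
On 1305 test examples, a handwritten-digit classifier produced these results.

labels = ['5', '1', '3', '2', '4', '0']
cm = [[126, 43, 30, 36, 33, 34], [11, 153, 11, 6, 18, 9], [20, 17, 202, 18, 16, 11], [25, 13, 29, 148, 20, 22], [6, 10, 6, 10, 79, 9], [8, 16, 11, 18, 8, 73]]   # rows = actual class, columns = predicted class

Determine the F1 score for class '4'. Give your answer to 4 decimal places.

Treat '4' as positive and all other classes as negative.
F1 score = 2·TP/(2·TP+FP+FN).
4: TP=79, FP=33+18+16+20+8=95, FN=6+10+6+10+9=41 → 158/294 = 0.53741

0.5374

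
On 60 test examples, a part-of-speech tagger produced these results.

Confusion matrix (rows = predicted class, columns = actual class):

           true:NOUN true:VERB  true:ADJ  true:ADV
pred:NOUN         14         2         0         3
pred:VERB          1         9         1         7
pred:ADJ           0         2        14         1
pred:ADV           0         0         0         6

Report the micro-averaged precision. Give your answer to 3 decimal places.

Micro-averaging pools counts across classes: ΣTP=43, ΣFP=17, ΣFN=17.
Micro-precision = TP/(TP+FP) on pooled counts = 0.717 (equals overall accuracy in single-label multiclass).

0.717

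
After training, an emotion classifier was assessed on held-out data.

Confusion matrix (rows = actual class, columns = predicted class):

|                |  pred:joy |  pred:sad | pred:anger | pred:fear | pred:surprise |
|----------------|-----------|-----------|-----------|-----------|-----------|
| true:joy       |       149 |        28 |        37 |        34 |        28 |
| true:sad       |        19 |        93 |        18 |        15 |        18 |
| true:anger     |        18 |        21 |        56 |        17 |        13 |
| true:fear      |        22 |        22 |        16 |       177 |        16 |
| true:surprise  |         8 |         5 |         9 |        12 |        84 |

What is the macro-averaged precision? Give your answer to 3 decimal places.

0.575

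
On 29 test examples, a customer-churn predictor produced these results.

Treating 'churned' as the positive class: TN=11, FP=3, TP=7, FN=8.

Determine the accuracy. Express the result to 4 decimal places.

0.6207

Accuracy = (TP+TN)/N = (7+11)/29 = 0.6207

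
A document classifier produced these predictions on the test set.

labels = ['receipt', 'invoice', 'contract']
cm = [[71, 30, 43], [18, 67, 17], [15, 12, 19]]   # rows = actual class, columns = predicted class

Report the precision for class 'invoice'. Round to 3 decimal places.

0.615

precision = TP/(TP+FP).
invoice: TP=67, FP=30+12=42 → 67/109 = 0.6147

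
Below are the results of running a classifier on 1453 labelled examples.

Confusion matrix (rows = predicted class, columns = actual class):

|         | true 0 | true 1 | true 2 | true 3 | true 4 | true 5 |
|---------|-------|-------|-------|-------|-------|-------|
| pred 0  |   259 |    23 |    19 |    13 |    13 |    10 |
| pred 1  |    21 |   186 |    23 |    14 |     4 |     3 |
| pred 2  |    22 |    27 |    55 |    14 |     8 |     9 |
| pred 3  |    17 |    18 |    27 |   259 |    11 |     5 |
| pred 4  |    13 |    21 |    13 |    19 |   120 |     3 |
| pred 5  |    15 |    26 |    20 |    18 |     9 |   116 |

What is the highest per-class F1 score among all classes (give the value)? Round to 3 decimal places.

0.769

Per-class F1 score (2·TP/(2·TP+FP+FN)):
  0: TP=259, FP=23+19+13+13+10=78, FN=21+22+17+13+15=88 → 518/684 = 0.7573
  1: TP=186, FP=21+23+14+4+3=65, FN=23+27+18+21+26=115 → 372/552 = 0.6739
  2: TP=55, FP=22+27+14+8+9=80, FN=19+23+27+13+20=102 → 110/292 = 0.3767
  3: TP=259, FP=17+18+27+11+5=78, FN=13+14+14+19+18=78 → 518/674 = 0.7685
  4: TP=120, FP=13+21+13+19+3=69, FN=13+4+8+11+9=45 → 240/354 = 0.6780
  5: TP=116, FP=15+26+20+18+9=88, FN=10+3+9+5+3=30 → 232/350 = 0.6629
Highest is class '3' with F1 score = 0.769.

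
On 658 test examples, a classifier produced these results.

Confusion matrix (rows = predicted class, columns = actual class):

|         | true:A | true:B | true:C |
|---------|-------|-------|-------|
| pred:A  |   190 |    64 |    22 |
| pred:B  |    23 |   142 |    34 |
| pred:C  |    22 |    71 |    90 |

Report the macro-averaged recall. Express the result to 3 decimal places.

Per-class recall (TP/(TP+FN)):
  A: TP=190, FN=23+22=45 → 190/235 = 0.8085
  B: TP=142, FN=64+71=135 → 142/277 = 0.5126
  C: TP=90, FN=22+34=56 → 90/146 = 0.6164
Macro-recall = mean = (0.8085 + 0.5126 + 0.6164) / 3 = 0.646

0.646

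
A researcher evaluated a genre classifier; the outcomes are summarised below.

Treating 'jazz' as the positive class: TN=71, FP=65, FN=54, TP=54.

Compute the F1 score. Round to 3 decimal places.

Precision = TP/(TP+FP) = 54/119 = 0.4538
Recall = TP/(TP+FN) = 54/108 = 0.5000
F1 = 2·TP/(2·TP+FP+FN) = 108/227 = 0.476

0.476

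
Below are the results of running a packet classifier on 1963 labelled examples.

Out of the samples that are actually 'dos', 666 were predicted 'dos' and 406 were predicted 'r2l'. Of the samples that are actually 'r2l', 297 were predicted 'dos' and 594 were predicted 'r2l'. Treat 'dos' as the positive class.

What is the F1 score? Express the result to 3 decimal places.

Precision = TP/(TP+FP) = 666/963 = 0.6916
Recall = TP/(TP+FN) = 666/1072 = 0.6213
F1 = 2·TP/(2·TP+FP+FN) = 1332/2035 = 0.655

0.655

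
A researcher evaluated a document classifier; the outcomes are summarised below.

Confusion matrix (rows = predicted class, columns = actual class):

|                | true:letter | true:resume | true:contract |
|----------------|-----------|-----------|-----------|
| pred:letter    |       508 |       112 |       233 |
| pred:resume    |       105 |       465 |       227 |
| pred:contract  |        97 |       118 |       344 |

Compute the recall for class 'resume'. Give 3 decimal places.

Treat 'resume' as positive and all other classes as negative.
recall = TP/(TP+FN).
resume: TP=465, FN=112+118=230 → 465/695 = 0.6691

0.669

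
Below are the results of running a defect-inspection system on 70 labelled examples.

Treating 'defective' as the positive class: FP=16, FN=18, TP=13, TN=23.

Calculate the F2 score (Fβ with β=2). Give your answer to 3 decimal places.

0.425

Fβ = (1+β²)·TP / ((1+β²)·TP + β²·FN + FP), with β²=4
= 5·13 / (5·13 + 4·18 + 16) = 0.425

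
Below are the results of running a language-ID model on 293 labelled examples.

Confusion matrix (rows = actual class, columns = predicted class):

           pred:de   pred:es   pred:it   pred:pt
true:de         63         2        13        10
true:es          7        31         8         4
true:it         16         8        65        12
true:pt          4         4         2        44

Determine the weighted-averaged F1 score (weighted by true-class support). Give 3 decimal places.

0.692

Per-class F1 score (2·TP/(2·TP+FP+FN)):
  de: TP=63, FP=7+16+4=27, FN=2+13+10=25 → 126/178 = 0.7079
  es: TP=31, FP=2+8+4=14, FN=7+8+4=19 → 62/95 = 0.6526
  it: TP=65, FP=13+8+2=23, FN=16+8+12=36 → 130/189 = 0.6878
  pt: TP=44, FP=10+4+12=26, FN=4+4+2=10 → 88/124 = 0.7097
Weighted-F1 score = Σ (supportᵢ/N)·F1 scoreᵢ with N=293: (88/293)·0.7079 + (50/293)·0.6526 + (101/293)·0.6878 + (54/293)·0.7097 = 0.692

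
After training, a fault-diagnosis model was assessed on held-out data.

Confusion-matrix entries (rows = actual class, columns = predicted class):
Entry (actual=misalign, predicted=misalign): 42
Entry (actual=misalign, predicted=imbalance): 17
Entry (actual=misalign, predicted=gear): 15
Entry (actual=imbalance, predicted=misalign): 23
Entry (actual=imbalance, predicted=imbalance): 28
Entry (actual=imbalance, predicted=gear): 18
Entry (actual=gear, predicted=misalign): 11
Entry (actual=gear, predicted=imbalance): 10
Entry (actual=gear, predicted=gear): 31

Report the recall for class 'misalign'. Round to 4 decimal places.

0.5676

One-vs-rest for 'misalign': TP = diagonal; FP = other classes predicted 'misalign'; FN = 'misalign' predicted as other.
recall = TP/(TP+FN).
misalign: TP=42, FN=17+15=32 → 42/74 = 0.56757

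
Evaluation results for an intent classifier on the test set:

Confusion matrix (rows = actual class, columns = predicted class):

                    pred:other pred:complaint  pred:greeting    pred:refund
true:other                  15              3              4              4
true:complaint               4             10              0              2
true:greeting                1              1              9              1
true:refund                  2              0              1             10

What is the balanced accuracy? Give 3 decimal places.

0.680

Balanced accuracy = mean of per-class recall.
  other: recall = 15/26 = 0.5769
  complaint: recall = 10/16 = 0.6250
  greeting: recall = 9/12 = 0.7500
  refund: recall = 10/13 = 0.7692
Mean = (0.5769 + 0.6250 + 0.7500 + 0.7692) / 4 = 0.680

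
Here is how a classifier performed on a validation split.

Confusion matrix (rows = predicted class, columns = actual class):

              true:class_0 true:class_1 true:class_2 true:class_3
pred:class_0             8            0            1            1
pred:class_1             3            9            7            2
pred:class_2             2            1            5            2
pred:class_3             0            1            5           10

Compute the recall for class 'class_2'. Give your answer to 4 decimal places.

Take TP from the diagonal, FP from the rest of the 'class_2' prediction marginal, FN from the rest of the 'class_2' actual marginal.
recall = TP/(TP+FN).
class_2: TP=5, FN=1+7+5=13 → 5/18 = 0.27778

0.2778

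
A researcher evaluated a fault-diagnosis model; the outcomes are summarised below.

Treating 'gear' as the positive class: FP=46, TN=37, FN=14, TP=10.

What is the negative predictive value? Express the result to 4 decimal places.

NPV = TN/(TN+FN) = 37/(37+14) = 0.7255

0.7255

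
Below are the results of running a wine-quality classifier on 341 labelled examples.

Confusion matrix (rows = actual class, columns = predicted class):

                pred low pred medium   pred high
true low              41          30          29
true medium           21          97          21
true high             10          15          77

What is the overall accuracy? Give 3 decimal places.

Accuracy = trace / total = (41+97+77=215) / 341 = 215/341 = 0.630

0.630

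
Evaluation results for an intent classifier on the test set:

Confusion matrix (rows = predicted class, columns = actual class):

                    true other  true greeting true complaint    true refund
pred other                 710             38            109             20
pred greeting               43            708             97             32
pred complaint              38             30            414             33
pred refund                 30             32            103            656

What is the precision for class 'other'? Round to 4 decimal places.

One-vs-rest for 'other': TP = diagonal; FP = other classes predicted 'other'; FN = 'other' predicted as other.
precision = TP/(TP+FP).
other: TP=710, FP=38+109+20=167 → 710/877 = 0.80958

0.8096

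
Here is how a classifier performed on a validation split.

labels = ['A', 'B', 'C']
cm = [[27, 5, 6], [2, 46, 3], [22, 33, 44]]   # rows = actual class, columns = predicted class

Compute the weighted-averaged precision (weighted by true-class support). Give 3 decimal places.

Per-class precision (TP/(TP+FP)):
  A: TP=27, FP=2+22=24 → 27/51 = 0.5294
  B: TP=46, FP=5+33=38 → 46/84 = 0.5476
  C: TP=44, FP=6+3=9 → 44/53 = 0.8302
Weighted-precision = Σ (supportᵢ/N)·precisionᵢ with N=188: (38/188)·0.5294 + (51/188)·0.5476 + (99/188)·0.8302 = 0.693

0.693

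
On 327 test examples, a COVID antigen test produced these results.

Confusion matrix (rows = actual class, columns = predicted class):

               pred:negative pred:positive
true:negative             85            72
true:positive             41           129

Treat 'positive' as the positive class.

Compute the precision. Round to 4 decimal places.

Precision = TP/(TP+FP) = 129/(129+72) = 129/201 = 0.6418

0.6418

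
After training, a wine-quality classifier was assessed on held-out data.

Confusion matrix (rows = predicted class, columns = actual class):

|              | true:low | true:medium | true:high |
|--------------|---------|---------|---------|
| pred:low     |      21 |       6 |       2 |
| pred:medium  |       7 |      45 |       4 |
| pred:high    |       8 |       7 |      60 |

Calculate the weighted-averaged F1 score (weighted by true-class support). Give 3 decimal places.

0.783

Per-class F1 score (2·TP/(2·TP+FP+FN)):
  low: TP=21, FP=6+2=8, FN=7+8=15 → 42/65 = 0.6462
  medium: TP=45, FP=7+4=11, FN=6+7=13 → 90/114 = 0.7895
  high: TP=60, FP=8+7=15, FN=2+4=6 → 120/141 = 0.8511
Weighted-F1 score = Σ (supportᵢ/N)·F1 scoreᵢ with N=160: (36/160)·0.6462 + (58/160)·0.7895 + (66/160)·0.8511 = 0.783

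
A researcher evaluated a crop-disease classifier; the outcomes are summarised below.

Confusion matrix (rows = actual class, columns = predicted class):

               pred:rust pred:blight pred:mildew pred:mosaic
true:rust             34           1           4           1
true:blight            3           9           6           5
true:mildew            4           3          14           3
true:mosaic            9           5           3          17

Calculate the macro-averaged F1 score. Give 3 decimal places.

0.578

Per-class F1 score (2·TP/(2·TP+FP+FN)):
  rust: TP=34, FP=3+4+9=16, FN=1+4+1=6 → 68/90 = 0.7556
  blight: TP=9, FP=1+3+5=9, FN=3+6+5=14 → 18/41 = 0.4390
  mildew: TP=14, FP=4+6+3=13, FN=4+3+3=10 → 28/51 = 0.5490
  mosaic: TP=17, FP=1+5+3=9, FN=9+5+3=17 → 34/60 = 0.5667
Macro-F1 score = mean = (0.7556 + 0.4390 + 0.5490 + 0.5667) / 4 = 0.578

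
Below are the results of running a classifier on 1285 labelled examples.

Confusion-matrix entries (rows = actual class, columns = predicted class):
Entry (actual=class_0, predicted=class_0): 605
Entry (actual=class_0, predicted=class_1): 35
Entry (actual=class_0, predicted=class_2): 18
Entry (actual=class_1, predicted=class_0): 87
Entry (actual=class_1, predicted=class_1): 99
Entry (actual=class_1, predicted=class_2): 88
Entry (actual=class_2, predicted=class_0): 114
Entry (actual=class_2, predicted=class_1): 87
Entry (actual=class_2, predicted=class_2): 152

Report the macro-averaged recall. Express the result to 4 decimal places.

Per-class recall (TP/(TP+FN)):
  class_0: TP=605, FN=35+18=53 → 605/658 = 0.91945
  class_1: TP=99, FN=87+88=175 → 99/274 = 0.36131
  class_2: TP=152, FN=114+87=201 → 152/353 = 0.43059
Macro-recall = mean = (0.91945 + 0.36131 + 0.43059) / 3 = 0.5705

0.5705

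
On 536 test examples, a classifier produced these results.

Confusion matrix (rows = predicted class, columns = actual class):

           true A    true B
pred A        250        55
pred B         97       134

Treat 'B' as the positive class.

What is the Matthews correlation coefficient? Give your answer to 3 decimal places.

0.414

MCC = (TP·TN − FP·FN) / √((TP+FP)(TP+FN)(TN+FP)(TN+FN))
Numerator = 134·250 − 97·55 = 28165
Denominator = √(231·189·347·305) = √4620650265 = 67975.3651
MCC = 28165 / 67975.3651 = 0.414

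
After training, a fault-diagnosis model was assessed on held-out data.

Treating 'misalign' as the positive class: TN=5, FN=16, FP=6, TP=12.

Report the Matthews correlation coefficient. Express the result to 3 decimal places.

MCC = (TP·TN − FP·FN) / √((TP+FP)(TP+FN)(TN+FP)(TN+FN))
Numerator = 12·5 − 6·16 = -36
Denominator = √(18·28·11·21) = √116424 = 341.2096
MCC = -36 / 341.2096 = -0.106

-0.106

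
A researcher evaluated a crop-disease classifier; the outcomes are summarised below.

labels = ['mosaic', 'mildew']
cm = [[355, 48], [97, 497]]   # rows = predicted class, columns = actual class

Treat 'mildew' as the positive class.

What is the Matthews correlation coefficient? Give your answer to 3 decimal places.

0.707

MCC = (TP·TN − FP·FN) / √((TP+FP)(TP+FN)(TN+FP)(TN+FN))
Numerator = 497·355 − 97·48 = 171779
Denominator = √(594·545·452·403) = √58969361880 = 242836.0803
MCC = 171779 / 242836.0803 = 0.707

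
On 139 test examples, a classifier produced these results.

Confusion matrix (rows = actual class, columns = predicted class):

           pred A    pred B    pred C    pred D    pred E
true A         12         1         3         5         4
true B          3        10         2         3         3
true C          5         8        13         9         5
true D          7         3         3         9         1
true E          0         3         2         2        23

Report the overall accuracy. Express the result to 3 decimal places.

Accuracy = trace / total = (12+10+13+9+23=67) / 139 = 67/139 = 0.482

0.482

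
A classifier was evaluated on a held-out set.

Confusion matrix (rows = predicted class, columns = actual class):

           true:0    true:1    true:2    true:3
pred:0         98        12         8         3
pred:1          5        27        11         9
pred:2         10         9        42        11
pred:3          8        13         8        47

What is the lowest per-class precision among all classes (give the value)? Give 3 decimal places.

Per-class precision (TP/(TP+FP)):
  0: TP=98, FP=12+8+3=23 → 98/121 = 0.8099
  1: TP=27, FP=5+11+9=25 → 27/52 = 0.5192
  2: TP=42, FP=10+9+11=30 → 42/72 = 0.5833
  3: TP=47, FP=8+13+8=29 → 47/76 = 0.6184
Lowest is class '1' with precision = 0.519.

0.519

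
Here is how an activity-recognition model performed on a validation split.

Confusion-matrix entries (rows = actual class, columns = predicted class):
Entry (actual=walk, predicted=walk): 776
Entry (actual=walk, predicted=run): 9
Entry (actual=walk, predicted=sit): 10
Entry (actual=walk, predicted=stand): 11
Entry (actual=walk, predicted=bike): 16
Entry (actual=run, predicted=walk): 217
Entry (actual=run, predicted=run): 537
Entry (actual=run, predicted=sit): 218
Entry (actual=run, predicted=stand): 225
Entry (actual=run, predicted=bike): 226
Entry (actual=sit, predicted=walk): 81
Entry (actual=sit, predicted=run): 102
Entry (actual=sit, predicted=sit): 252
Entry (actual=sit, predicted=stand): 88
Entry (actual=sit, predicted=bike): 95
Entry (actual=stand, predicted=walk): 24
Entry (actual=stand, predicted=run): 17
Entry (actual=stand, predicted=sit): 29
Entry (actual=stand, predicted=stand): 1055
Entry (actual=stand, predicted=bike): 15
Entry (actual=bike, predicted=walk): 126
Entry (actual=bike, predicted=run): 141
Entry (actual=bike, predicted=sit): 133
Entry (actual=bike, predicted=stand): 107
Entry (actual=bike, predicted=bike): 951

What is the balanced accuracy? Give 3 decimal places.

Balanced accuracy = mean of per-class recall.
  walk: recall = 776/822 = 0.9440
  run: recall = 537/1423 = 0.3774
  sit: recall = 252/618 = 0.4078
  stand: recall = 1055/1140 = 0.9254
  bike: recall = 951/1458 = 0.6523
Mean = (0.9440 + 0.3774 + 0.4078 + 0.9254 + 0.6523) / 5 = 0.661

0.661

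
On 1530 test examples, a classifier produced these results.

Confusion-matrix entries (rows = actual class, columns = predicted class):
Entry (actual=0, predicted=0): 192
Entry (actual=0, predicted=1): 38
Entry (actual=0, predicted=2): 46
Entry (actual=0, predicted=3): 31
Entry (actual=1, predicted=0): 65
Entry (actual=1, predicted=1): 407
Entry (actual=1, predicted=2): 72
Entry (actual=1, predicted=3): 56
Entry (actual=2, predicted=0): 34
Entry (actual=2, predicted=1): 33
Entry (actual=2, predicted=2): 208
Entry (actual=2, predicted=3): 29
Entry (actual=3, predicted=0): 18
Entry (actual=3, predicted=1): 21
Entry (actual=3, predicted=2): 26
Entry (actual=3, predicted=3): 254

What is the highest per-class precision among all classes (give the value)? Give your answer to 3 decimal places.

0.816

Per-class precision (TP/(TP+FP)):
  0: TP=192, FP=65+34+18=117 → 192/309 = 0.6214
  1: TP=407, FP=38+33+21=92 → 407/499 = 0.8156
  2: TP=208, FP=46+72+26=144 → 208/352 = 0.5909
  3: TP=254, FP=31+56+29=116 → 254/370 = 0.6865
Highest is class '1' with precision = 0.816.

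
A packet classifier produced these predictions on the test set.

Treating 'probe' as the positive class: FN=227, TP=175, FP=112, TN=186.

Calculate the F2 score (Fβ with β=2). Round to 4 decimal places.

0.4617

Fβ = (1+β²)·TP / ((1+β²)·TP + β²·FN + FP), with β²=4
= 5·175 / (5·175 + 4·227 + 112) = 0.4617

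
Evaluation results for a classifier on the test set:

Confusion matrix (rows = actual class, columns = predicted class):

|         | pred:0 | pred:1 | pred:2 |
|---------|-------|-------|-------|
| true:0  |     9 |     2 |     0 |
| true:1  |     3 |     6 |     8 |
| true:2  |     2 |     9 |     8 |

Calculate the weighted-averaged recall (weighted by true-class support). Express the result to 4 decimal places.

0.4894

Per-class recall (TP/(TP+FN)):
  0: TP=9, FN=2+0=2 → 9/11 = 0.81818
  1: TP=6, FN=3+8=11 → 6/17 = 0.35294
  2: TP=8, FN=2+9=11 → 8/19 = 0.42105
Weighted-recall = Σ (supportᵢ/N)·recallᵢ with N=47: (11/47)·0.81818 + (17/47)·0.35294 + (19/47)·0.42105 = 0.4894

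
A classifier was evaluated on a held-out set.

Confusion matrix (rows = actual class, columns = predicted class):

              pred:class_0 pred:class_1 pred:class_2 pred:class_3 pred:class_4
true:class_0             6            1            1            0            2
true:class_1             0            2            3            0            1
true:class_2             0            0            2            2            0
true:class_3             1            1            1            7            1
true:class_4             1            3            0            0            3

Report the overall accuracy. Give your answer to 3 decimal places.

0.526

Accuracy = trace / total = (6+2+2+7+3=20) / 38 = 20/38 = 0.526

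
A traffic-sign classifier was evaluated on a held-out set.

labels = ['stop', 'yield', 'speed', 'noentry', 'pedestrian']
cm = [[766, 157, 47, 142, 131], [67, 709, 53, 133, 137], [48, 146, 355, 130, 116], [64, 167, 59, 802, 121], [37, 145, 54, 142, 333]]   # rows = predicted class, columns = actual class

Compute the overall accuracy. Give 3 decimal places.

0.586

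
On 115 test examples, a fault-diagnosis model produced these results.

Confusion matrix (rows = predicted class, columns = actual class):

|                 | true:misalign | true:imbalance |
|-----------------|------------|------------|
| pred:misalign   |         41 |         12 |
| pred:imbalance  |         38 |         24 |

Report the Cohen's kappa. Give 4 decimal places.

0.1552

Observed agreement pₒ = trace/N = 65/115 = 0.56522
Expected agreement pₑ = Σ (rowᵢ·colᵢ)/N² = (79·53 + 36·62)/115² = 0.48537
κ = (pₒ − pₑ)/(1 − pₑ) = (0.56522 − 0.48537)/(1 − 0.48537) = 0.1552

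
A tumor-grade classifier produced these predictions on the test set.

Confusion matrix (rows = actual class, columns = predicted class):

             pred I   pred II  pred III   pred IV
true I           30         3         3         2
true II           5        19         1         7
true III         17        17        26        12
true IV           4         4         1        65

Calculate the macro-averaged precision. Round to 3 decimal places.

0.643

Per-class precision (TP/(TP+FP)):
  I: TP=30, FP=5+17+4=26 → 30/56 = 0.5357
  II: TP=19, FP=3+17+4=24 → 19/43 = 0.4419
  III: TP=26, FP=3+1+1=5 → 26/31 = 0.8387
  IV: TP=65, FP=2+7+12=21 → 65/86 = 0.7558
Macro-precision = mean = (0.5357 + 0.4419 + 0.8387 + 0.7558) / 4 = 0.643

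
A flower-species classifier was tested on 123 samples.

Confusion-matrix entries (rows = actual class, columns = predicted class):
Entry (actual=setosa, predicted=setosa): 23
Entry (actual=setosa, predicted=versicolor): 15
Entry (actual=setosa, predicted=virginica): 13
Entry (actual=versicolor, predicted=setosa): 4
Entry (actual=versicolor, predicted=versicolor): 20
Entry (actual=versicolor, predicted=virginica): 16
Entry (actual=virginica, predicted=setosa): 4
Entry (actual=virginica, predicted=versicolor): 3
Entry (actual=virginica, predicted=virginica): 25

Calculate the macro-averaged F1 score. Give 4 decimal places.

Per-class F1 score (2·TP/(2·TP+FP+FN)):
  setosa: TP=23, FP=4+4=8, FN=15+13=28 → 46/82 = 0.56098
  versicolor: TP=20, FP=15+3=18, FN=4+16=20 → 40/78 = 0.51282
  virginica: TP=25, FP=13+16=29, FN=4+3=7 → 50/86 = 0.58140
Macro-F1 score = mean = (0.56098 + 0.51282 + 0.58140) / 3 = 0.5517

0.5517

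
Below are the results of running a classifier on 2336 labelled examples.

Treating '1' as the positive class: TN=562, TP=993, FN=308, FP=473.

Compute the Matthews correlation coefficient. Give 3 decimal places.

0.315

MCC = (TP·TN − FP·FN) / √((TP+FP)(TP+FN)(TN+FP)(TN+FN))
Numerator = 993·562 − 473·308 = 412382
Denominator = √(1466·1301·1035·870) = √1717397669700 = 1310495.2002
MCC = 412382 / 1310495.2002 = 0.315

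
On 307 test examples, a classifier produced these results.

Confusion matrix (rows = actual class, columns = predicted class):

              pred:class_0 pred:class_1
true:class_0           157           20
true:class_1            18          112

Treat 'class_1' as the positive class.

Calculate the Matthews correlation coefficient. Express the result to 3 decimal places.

MCC = (TP·TN − FP·FN) / √((TP+FP)(TP+FN)(TN+FP)(TN+FN))
Numerator = 112·157 − 20·18 = 17224
Denominator = √(132·130·177·175) = √531531000 = 23054.9561
MCC = 17224 / 23054.9561 = 0.747

0.747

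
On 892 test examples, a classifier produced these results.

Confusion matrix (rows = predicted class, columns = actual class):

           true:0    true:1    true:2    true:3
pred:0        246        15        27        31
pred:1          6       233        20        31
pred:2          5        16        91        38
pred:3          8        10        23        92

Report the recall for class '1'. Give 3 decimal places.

Take TP from the diagonal, FP from the rest of the '1' prediction marginal, FN from the rest of the '1' actual marginal.
recall = TP/(TP+FN).
1: TP=233, FN=15+16+10=41 → 233/274 = 0.8504

0.850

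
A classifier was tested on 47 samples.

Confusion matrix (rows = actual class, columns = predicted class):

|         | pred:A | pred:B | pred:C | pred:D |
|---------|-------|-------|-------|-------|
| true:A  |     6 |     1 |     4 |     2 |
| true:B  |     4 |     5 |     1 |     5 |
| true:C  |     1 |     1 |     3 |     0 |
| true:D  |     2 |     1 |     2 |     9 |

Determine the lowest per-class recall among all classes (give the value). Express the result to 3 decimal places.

Per-class recall (TP/(TP+FN)):
  A: TP=6, FN=1+4+2=7 → 6/13 = 0.4615
  B: TP=5, FN=4+1+5=10 → 5/15 = 0.3333
  C: TP=3, FN=1+1+0=2 → 3/5 = 0.6000
  D: TP=9, FN=2+1+2=5 → 9/14 = 0.6429
Lowest is class 'B' with recall = 0.333.

0.333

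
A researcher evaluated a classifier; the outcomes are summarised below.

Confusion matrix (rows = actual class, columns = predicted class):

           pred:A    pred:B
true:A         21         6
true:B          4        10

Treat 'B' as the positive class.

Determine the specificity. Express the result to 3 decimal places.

Specificity = TN/(TN+FP) = 21/(21+6) = 0.778

0.778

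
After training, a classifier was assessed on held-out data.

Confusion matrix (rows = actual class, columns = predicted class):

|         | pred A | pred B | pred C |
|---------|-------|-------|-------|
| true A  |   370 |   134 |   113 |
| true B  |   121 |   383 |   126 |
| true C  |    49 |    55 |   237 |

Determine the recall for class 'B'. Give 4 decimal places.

0.6079

Treat 'B' as positive and all other classes as negative.
recall = TP/(TP+FN).
B: TP=383, FN=121+126=247 → 383/630 = 0.60794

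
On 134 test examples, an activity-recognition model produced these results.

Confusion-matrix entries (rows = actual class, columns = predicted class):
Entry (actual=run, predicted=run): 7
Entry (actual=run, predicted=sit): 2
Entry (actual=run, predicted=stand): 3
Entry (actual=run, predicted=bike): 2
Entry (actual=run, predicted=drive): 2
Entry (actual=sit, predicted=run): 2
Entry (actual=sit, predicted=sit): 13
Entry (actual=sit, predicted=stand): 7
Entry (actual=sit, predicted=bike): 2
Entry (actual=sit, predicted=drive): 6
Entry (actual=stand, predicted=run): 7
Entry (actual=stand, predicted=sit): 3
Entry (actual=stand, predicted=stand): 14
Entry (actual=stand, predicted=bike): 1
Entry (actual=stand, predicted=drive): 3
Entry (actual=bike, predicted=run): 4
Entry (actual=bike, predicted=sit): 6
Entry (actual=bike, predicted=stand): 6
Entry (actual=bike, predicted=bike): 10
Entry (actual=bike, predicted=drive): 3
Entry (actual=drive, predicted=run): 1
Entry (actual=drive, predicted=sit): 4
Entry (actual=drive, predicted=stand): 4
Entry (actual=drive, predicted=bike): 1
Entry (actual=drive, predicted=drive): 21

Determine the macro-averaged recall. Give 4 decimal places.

0.4786

Per-class recall (TP/(TP+FN)):
  run: TP=7, FN=2+3+2+2=9 → 7/16 = 0.43750
  sit: TP=13, FN=2+7+2+6=17 → 13/30 = 0.43333
  stand: TP=14, FN=7+3+1+3=14 → 14/28 = 0.50000
  bike: TP=10, FN=4+6+6+3=19 → 10/29 = 0.34483
  drive: TP=21, FN=1+4+4+1=10 → 21/31 = 0.67742
Macro-recall = mean = (0.43750 + 0.43333 + 0.50000 + 0.34483 + 0.67742) / 5 = 0.4786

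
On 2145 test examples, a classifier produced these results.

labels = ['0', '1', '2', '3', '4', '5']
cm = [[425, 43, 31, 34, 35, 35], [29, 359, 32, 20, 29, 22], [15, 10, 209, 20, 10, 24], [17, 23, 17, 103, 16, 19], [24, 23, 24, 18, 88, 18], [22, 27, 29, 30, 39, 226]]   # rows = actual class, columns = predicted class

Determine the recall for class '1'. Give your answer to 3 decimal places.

Take TP from the diagonal, FP from the rest of the '1' prediction marginal, FN from the rest of the '1' actual marginal.
recall = TP/(TP+FN).
1: TP=359, FN=29+32+20+29+22=132 → 359/491 = 0.7312

0.731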